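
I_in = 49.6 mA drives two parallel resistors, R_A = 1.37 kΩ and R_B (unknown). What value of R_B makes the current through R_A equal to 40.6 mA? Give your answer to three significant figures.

R_B ≈ 6.18 kΩ

The fraction through R_A equals R_B/(R_A+R_B).
With f = 0.8185, R_B = R_A · f/(1−f) = 1.37 × 4.511 = 6.180 kΩ.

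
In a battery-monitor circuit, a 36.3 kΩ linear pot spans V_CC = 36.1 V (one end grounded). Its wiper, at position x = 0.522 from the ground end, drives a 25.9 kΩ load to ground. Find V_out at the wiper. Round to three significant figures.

V_out ≈ 14.0 V

The pot divides into 17.35 kΩ above the wiper and 18.95 kΩ below.
Lower segment in parallel with the load: 18.95 ‖ 25.9 = 10.94 kΩ.
Loaded-divider output: V_out = 36.1 × 0.3868 = 13.96 V.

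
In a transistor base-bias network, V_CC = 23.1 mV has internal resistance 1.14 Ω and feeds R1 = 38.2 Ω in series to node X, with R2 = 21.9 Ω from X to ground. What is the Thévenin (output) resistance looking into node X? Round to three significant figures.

R_th ≈ 14.1 Ω

R1' = 1.14 + 38.2 = 39.34 Ω (source resistance + R1).
Looking into X with the source shorted: R_th = R1'·R2/(R1'+R2) = 39.34 × 21.9/61.24 = 14.07 Ω.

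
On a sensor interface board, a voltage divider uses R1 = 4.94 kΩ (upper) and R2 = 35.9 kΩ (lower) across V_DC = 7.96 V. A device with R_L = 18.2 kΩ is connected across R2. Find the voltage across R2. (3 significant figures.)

V_out ≈ 5.65 V

First combine the lower leg with the load: R2 ‖ R_L = 12.08 kΩ.
Voltage divider with the loaded lower leg: V_out = 7.96 × 12.08/(4.94 + 12.08) = 7.96 × 0.7097 = 5.649 V.
(Unloaded it would be 7.00 V; the load pulls it down.)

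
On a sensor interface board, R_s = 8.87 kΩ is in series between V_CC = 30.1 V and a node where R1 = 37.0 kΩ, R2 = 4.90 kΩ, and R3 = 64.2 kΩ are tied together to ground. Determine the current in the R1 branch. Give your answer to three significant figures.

Combine the parallel branches: R_p = (1/37.0 + 1/4.90 + 1/64.2)⁻¹ = 4.054 kΩ.
Node voltage V_A = V_CC · R_p/(R_s + R_p) = 30.1 × 0.3137 = 9.441 V.
Branch current I = V_A/R1 = 9.441/37.0 = 0.2552 mA.

I ≈ 0.255 mA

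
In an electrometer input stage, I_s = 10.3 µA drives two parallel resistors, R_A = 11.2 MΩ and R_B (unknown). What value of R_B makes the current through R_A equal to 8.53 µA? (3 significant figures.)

In a two-way split, I_A/I_s = R_B/(R_A + R_B).
With f = 0.8282, R_B = R_A · f/(1−f) = 11.2 × 4.819 = 53.98 MΩ.

R_B ≈ 54.0 MΩ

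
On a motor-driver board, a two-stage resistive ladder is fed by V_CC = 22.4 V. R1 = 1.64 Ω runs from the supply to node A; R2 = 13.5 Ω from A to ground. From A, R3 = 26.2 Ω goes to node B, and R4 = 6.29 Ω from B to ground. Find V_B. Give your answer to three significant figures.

V_B ≈ 3.70 V

Looking into the second stage from A: R3 + R4 = 32.49 Ω appears in parallel with R2.
Effective lower resistance at A: R2 ‖ 32.49 = 9.537 Ω.
First divider: V_A = V_CC · 9.537/(1.64 + 9.537) = 19.11 V.
V_B = V_A × 0.1936 = 3.700 V.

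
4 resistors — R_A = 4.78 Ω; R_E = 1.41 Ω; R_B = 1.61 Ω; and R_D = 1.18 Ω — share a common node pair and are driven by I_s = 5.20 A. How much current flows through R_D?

Conductances: ΣG = 1/4.78 + 1/1.41 + 1/1.61 + 1/1.18 = 2.387 (1/Ω).
Current divider: I(R_D) = I_s · G_k/ΣG = 5.20 × (0.8475/2.387) = 5.20 × 0.3550 = 1.846 A.

I ≈ 1.85 A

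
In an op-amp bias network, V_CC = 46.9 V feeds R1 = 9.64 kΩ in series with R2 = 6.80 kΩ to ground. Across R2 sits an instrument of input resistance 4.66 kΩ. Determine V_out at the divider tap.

The load sits in parallel with R2, giving an effective lower resistance R2' = R2·R_L/(R2+R_L) = 2.765 kΩ.
Voltage divider with the loaded lower leg: V_out = 46.9 × 2.765/(9.64 + 2.765) = 46.9 × 0.2229 = 10.45 V.
(Unloaded it would be 19.4 V; the load pulls it down.)

V_out ≈ 10.5 V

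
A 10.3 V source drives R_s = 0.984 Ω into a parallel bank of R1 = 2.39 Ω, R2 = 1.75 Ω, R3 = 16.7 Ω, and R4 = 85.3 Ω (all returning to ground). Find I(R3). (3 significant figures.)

Equivalent of the parallel group: R_p = 0.9421 Ω.
V_A by voltage divider: V_A = 10.3 × 0.9421/(0.984 + 0.9421) = 5.038 V.
I(R3) = V_A / R3 = 5.038/16.7 = 0.3017 A.
(Equivalently: I_total = 5.348 A, then current-divider fraction G_k/ΣG = 0.05641.)

I ≈ 0.302 A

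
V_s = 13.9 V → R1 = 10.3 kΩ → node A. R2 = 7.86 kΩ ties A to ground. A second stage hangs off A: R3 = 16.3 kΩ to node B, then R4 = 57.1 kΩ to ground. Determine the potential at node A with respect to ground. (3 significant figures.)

Looking into the second stage from A: R3 + R4 = 73.40 kΩ appears in parallel with R2.
Effective lower resistance at A: R2 ‖ 73.40 = 7.100 kΩ.
So V_A = 13.9 × 0.4080 = 5.672 V.

V_A ≈ 5.67 V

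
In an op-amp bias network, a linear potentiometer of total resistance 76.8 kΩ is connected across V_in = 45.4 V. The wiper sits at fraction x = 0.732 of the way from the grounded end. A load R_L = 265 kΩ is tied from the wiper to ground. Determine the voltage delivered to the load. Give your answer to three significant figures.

Lower segment x·R_p = 56.22 kΩ; upper segment (1−x)·R_p = 20.58 kΩ.
(x·R_p) ‖ R_L = 46.38 kΩ.
Loaded-divider output: V_out = 45.4 × 0.6926 = 31.45 V.

V_out ≈ 31.4 V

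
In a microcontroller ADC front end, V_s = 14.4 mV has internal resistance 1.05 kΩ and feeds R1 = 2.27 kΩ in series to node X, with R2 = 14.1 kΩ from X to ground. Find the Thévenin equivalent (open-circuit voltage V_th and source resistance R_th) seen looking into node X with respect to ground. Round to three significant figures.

V_th ≈ 11.7 mV, R_th ≈ 2.69 kΩ

R1' = 1.05 + 2.27 = 3.320 kΩ (source resistance + R1).
V_th is the unloaded tap voltage: V_s · R2/(R1'+R2) = 14.4 × 0.8094 = 11.66 mV.
Zeroing V_s shorts the top of R1' to ground, so R_th = R1' ‖ R2 = 2.687 kΩ.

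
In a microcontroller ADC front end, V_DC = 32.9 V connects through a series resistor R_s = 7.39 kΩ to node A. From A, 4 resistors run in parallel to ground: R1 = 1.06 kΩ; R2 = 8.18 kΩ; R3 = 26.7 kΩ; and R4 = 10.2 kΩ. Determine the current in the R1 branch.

I ≈ 3.14 mA

Equivalent of the parallel group: R_p = 0.8325 kΩ.
V_A = 32.9 × 0.8325/8.223 = 3.331 V.
I(R1) = V_A / R1 = 3.331/1.06 = 3.143 mA.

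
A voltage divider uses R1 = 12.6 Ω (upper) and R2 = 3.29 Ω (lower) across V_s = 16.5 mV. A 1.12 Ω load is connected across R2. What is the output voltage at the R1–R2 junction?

R2 ‖ R_L = (3.29 × 1.12)/(3.29 + 1.12) = 0.8356 Ω.
Voltage divider with the loaded lower leg: V_out = 16.5 × 0.8356/(12.6 + 0.8356) = 16.5 × 0.06219 = 1.026 mV.
(Unloaded it would be 3.42 mV; the load pulls it down.)

V_out ≈ 1.03 mV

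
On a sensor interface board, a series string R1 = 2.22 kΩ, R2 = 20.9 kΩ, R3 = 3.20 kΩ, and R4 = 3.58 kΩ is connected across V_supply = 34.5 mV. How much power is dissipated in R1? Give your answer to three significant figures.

P ≈ 2.96 nW

Series current I = V_supply/ΣR = 34.5/29.90 = 1.154 µA.
P = I²R = 1.331 × 2.22 = 2.956 nW.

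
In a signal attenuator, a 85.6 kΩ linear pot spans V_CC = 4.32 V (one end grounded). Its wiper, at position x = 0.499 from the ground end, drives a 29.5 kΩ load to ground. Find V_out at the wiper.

Split the track: R_lower = x·R_p = 42.71 kΩ, R_upper = (1−x)·R_p = 42.89 kΩ.
(x·R_p) ‖ R_L = 17.45 kΩ.
Then V_out = V_CC · 17.45/(42.89 + 17.45) = 1.249 V.
(Unloaded: V_out = x·V_CC = 2.16 V.)

V_out ≈ 1.25 V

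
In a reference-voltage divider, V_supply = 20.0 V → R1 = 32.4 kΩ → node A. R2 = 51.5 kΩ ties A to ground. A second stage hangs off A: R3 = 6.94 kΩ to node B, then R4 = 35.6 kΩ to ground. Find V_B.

V_B ≈ 7.00 V

Looking into the second stage from A: R3 + R4 = 42.54 kΩ appears in parallel with R2.
Effective lower resistance at A: R2 ‖ 42.54 = 23.30 kΩ.
First divider: V_A = V_supply · 23.30/(32.4 + 23.30) = 8.366 V.
V_B = V_A × 0.8369 = 7.001 V.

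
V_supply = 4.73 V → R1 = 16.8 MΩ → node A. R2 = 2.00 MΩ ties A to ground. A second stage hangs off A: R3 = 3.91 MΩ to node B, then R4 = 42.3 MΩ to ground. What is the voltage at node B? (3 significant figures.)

The second stage (R3 + R4 = 46.21 MΩ) loads node A in parallel with R2.
R2 ‖ (R3+R4) = 1.917 MΩ.
V_A = 4.73 × 1.917/(16.8 + 1.917) = 0.4845 V.
Stage 2 is unloaded, so V_B = V_A · R4/(R3+R4) = 0.4845 × 42.3/46.21 = 0.4435 V.

V_B ≈ 0.443 V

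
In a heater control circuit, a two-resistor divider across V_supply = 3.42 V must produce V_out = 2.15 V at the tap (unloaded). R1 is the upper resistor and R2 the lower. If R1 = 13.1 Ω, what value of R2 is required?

R2 ≈ 22.2 Ω

Required fraction k = V_out/V_supply = 0.6287.
R2 = R1 · 0.6287/(1 − 0.6287) = 22.18 Ω.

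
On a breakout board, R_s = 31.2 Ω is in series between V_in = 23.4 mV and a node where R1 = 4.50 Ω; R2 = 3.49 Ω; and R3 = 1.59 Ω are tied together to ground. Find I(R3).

I ≈ 0.403 mA

Equivalent of the parallel group: R_p = 0.8790 Ω.
V_A = 23.4 × 0.8790/32.08 = 0.6412 mV.
I(R3) = V_A / R3 = 0.6412/1.59 = 0.4033 mA.
(Equivalently: I_total = 0.7294 mA, then current-divider fraction G_k/ΣG = 0.5528.)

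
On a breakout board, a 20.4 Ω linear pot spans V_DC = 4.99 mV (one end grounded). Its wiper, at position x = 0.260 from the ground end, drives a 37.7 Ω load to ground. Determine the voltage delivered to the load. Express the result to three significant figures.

Lower segment x·R_p = 5.304 Ω; upper segment (1−x)·R_p = 15.10 Ω.
R_L loads the lower segment: effective lower R = 4.650 Ω.
V_out = 4.99 × 4.650/(15.10 + 4.650) = 1.175 mV.
(Unloaded: V_out = x·V_DC = 1.30 mV.)

V_out ≈ 1.18 mV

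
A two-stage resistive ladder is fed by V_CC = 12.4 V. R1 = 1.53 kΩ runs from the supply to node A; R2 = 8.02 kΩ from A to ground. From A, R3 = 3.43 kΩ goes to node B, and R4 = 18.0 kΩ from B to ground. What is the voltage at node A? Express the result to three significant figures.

Node A sees R2 in parallel with the series input of stage 2, R3 + R4 = 21.43 kΩ.
Effective lower resistance at A: R2 ‖ 21.43 = 5.836 kΩ.
First divider: V_A = V_CC · 5.836/(1.53 + 5.836) = 9.824 V.

V_A ≈ 9.82 V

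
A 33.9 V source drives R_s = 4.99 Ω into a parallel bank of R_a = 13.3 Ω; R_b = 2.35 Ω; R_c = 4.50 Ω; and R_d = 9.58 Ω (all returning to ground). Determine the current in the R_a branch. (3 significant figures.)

Parallel bank: R_p = 1/(1/13.3 + 1/2.35 + 1/4.50 + 1/9.58) = 1.209 Ω.
Node voltage V_A = V_in · R_p/(R_s + R_p) = 33.9 × 0.1950 = 6.610 V.
I(R_a) = V_A / R_a = 6.610/13.3 = 0.4970 A.

I ≈ 0.497 A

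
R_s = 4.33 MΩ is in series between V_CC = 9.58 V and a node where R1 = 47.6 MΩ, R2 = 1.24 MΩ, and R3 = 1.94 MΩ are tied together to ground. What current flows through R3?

I ≈ 0.725 µA

Combine the parallel branches: R_p = (1/47.6 + 1/1.24 + 1/1.94)⁻¹ = 0.7446 MΩ.
V_A = 9.58 × 0.7446/5.075 = 1.406 V.
I(R3) = V_A / R3 = 1.406/1.94 = 0.7246 µA.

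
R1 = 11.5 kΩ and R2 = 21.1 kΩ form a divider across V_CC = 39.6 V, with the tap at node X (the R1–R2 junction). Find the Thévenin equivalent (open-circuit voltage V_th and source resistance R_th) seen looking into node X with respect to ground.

Open-circuit (no load on X): V_th = V_CC · R2/(R1 + R2) = 39.6 × 21.1/(11.50 + 21.1) = 25.63 V.
Zeroing V_CC shorts the top of R1 to ground, so R_th = R1 ‖ R2 = 7.443 kΩ.

V_th ≈ 25.6 V, R_th ≈ 7.44 kΩ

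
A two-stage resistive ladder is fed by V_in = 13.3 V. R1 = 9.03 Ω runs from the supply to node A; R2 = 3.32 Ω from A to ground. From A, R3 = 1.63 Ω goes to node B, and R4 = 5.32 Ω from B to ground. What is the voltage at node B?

The second stage (R3 + R4 = 6.950 Ω) loads node A in parallel with R2.
Effective lower resistance at A: R2 ‖ 6.950 = 2.247 Ω.
So V_A = 13.3 × 0.1992 = 2.650 V.
Then the unloaded second divider: V_B = V_A × R4/(R3+R4) = 2.650 × 0.7655 = 2.028 V.

V_B ≈ 2.03 V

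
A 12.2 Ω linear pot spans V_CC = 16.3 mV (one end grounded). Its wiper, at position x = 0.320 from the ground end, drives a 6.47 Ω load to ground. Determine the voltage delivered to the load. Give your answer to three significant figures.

V_out ≈ 3.70 mV

Lower segment x·R_p = 3.904 Ω; upper segment (1−x)·R_p = 8.296 Ω.
Lower segment in parallel with the load: 3.904 ‖ 6.47 = 2.435 Ω.
V_out = 16.3 × 2.435/(8.296 + 2.435) = 3.698 mV.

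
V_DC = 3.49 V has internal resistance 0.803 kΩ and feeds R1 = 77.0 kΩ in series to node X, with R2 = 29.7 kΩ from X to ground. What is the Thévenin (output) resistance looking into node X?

R1' = 0.803 + 77.0 = 77.80 kΩ (source resistance + R1).
Zeroing V_DC shorts the top of R1' to ground, so R_th = R1' ‖ R2 = 21.49 kΩ.

R_th ≈ 21.5 kΩ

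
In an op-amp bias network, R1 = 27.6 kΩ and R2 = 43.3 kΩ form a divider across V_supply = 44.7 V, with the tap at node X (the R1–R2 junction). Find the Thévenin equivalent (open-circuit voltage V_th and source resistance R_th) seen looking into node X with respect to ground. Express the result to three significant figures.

V_th ≈ 27.3 V, R_th ≈ 16.9 kΩ

Open-circuit (no load on X): V_th = V_supply · R2/(R1 + R2) = 44.7 × 43.3/(27.60 + 43.3) = 27.30 V.
Zeroing V_supply shorts the top of R1 to ground, so R_th = R1 ‖ R2 = 16.86 kΩ.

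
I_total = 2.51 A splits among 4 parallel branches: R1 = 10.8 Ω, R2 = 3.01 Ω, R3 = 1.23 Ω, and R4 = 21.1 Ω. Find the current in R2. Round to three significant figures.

ΣG = 1/10.8 + 1/3.01 + 1/1.23 + 1/21.1 = 1.285.
Current divider: I(R2) = I_total · G_k/ΣG = 2.51 × (0.3322/1.285) = 2.51 × 0.2585 = 0.6488 A.

I ≈ 0.649 A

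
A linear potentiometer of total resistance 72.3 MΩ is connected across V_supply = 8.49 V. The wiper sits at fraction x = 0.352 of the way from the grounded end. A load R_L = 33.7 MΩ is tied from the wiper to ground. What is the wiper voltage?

V_out ≈ 2.01 V

The pot divides into 46.85 MΩ above the wiper and 25.45 MΩ below.
Lower segment in parallel with the load: 25.45 ‖ 33.7 = 14.50 MΩ.
Loaded-divider output: V_out = 8.49 × 0.2363 = 2.007 V.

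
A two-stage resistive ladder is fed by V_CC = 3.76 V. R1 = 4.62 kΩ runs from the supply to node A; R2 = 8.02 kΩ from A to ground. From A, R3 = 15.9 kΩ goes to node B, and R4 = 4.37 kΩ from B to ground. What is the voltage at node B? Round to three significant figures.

The second stage (R3 + R4 = 20.27 kΩ) loads node A in parallel with R2.
R2 ‖ (R3+R4) = 5.746 kΩ.
V_A = 3.76 × 5.746/(4.62 + 5.746) = 2.084 V.
Stage 2 is unloaded, so V_B = V_A · R4/(R3+R4) = 2.084 × 4.37/20.27 = 0.4493 V.

V_B ≈ 0.449 V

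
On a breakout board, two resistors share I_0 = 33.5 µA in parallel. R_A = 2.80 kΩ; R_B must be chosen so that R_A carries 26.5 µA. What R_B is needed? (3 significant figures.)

In a two-way split, I_A/I_0 = R_B/(R_A + R_B).
26.5/33.5 = R_B/(R_A + R_B) → R_B = R_A · (0.7910)/(1 − 0.7910) = 2.80 × 3.786 = 10.60 kΩ.

R_B ≈ 10.6 kΩ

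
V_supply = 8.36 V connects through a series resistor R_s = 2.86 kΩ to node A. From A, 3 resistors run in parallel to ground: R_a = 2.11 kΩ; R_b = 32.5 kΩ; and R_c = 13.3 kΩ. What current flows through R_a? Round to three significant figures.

I ≈ 1.49 mA

Combine the parallel branches: R_p = (1/2.11 + 1/32.5 + 1/13.3)⁻¹ = 1.724 kΩ.
Node voltage V_A = V_supply · R_p/(R_s + R_p) = 8.36 × 0.3762 = 3.145 V.
I(R_a) = V_A / R_a = 3.145/2.11 = 1.490 mA.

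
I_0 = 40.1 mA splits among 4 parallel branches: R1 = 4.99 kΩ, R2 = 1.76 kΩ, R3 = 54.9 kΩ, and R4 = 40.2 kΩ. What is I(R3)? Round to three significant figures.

Total conductance ΣG = 1/4.99 + 1/1.76 + 1/54.9 + 1/40.2 = 0.8117 (units of 1/kΩ).
By the current-divider rule, I = I_0 · G_k/ΣG = 40.1 × 0.02244 = 0.8999 mA.

I ≈ 0.900 mA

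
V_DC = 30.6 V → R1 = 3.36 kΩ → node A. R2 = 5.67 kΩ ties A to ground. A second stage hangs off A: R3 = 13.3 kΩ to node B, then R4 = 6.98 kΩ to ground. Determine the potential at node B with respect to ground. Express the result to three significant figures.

The second stage (R3 + R4 = 20.28 kΩ) loads node A in parallel with R2.
R2 ‖ (R3+R4) = 4.431 kΩ.
So V_A = 30.6 × 0.5687 = 17.40 V.
V_B = V_A × 0.3442 = 5.990 V.

V_B ≈ 5.99 V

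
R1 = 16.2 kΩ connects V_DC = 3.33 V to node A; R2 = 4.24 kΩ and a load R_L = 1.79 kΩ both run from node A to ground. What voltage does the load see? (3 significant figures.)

V_out ≈ 0.240 V

R2 ‖ R_L = (4.24 × 1.79)/(4.24 + 1.79) = 1.259 kΩ.
Voltage divider with the loaded lower leg: V_out = 3.33 × 1.259/(16.2 + 1.259) = 3.33 × 0.07209 = 0.2401 V.
(Unloaded it would be 0.691 V; the load pulls it down.)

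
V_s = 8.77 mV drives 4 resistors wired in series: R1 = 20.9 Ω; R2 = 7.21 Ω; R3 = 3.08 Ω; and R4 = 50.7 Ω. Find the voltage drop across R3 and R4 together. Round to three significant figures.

Series total: ΣR = 20.9 + 7.21 + 3.08 + 50.7 = 81.89 Ω.
R_{R3..R4} = 3.08 + 50.7 = 53.78 Ω.
By the voltage-divider rule, V = 8.77 × 53.78/81.89 = 5.760 mV.

V ≈ 5.76 mV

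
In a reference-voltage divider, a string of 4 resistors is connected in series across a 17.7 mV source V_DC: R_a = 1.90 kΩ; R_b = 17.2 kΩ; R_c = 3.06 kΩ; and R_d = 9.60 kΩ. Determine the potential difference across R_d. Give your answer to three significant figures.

Series total: ΣR = 1.90 + 17.2 + 3.06 + 9.60 = 31.76 kΩ.
V = V_DC · R/ΣR = 17.7 × 0.3023 = 5.350 mV.

V ≈ 5.35 mV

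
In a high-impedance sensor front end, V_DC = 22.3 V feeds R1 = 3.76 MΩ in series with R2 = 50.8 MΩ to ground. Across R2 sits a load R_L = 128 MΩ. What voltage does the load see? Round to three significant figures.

R2 ‖ R_L = (50.8 × 128)/(50.8 + 128) = 36.37 MΩ.
Then V_out = V_DC · R2'/(R1 + R2') = 22.3 × 36.37/40.13 = 20.21 V.

V_out ≈ 20.2 V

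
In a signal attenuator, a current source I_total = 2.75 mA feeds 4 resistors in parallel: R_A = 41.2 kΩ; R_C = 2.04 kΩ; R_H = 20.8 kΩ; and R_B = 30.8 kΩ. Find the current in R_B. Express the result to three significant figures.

I ≈ 0.150 mA

Total conductance ΣG = 1/41.2 + 1/2.04 + 1/20.8 + 1/30.8 = 0.5950 (units of 1/kΩ).
R_B takes the fraction G_k/ΣG = 0.03247/0.5950 = 0.05457, so I = 2.75 × 0.05457 = 0.1501 mA.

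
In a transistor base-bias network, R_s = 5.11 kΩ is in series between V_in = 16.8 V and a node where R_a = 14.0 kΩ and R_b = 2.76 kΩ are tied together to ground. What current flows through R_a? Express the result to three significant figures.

Parallel bank: R_p = 1/(1/14.0 + 1/2.76) = 2.305 kΩ.
Node voltage V_A = V_in · R_p/(R_s + R_p) = 16.8 × 0.3109 = 5.223 V.
I(R_a) = V_A / R_a = 5.223/14.0 = 0.3731 mA.
(Equivalently: I_total = 2.266 mA, then current-divider fraction G_k/ΣG = 0.1647.)

I ≈ 0.373 mA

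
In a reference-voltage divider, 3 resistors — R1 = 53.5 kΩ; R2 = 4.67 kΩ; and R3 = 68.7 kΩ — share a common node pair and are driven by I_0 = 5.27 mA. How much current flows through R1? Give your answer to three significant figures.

Conductances: ΣG = 1/53.5 + 1/4.67 + 1/68.7 = 0.2474 (1/kΩ).
R1 takes the fraction G_k/ΣG = 0.01869/0.2474 = 0.07556, so I = 5.27 × 0.07556 = 0.3982 mA.

I ≈ 0.398 mA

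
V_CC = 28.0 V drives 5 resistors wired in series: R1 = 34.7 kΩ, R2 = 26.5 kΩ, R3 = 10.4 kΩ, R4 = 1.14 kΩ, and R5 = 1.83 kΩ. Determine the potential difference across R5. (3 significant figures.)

V ≈ 0.687 V

Total series resistance ΣR = 34.7 + 26.5 + 10.4 + 1.14 + 1.83 = 74.57 kΩ.
V = V_CC · R/ΣR = 28.0 × 0.02454 = 0.6871 V.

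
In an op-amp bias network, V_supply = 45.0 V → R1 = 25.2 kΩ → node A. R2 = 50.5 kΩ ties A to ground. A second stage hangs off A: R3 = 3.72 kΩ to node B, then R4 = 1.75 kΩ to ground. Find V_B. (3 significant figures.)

V_B ≈ 2.36 V

Looking into the second stage from A: R3 + R4 = 5.470 kΩ appears in parallel with R2.
Effective lower resistance at A: R2 ‖ 5.470 = 4.935 kΩ.
First divider: V_A = V_supply · 4.935/(25.2 + 4.935) = 7.370 V.
Stage 2 is unloaded, so V_B = V_A · R4/(R3+R4) = 7.370 × 1.75/5.470 = 2.358 V.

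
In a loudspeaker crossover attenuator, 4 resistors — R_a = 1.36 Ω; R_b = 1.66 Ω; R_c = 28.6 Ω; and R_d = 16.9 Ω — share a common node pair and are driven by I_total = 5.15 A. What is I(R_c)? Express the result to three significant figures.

I ≈ 0.126 A

Conductances: ΣG = 1/1.36 + 1/1.66 + 1/28.6 + 1/16.9 = 1.432 (1/Ω).
By the current-divider rule, I = I_total · G_k/ΣG = 5.15 × 0.02442 = 0.1258 A.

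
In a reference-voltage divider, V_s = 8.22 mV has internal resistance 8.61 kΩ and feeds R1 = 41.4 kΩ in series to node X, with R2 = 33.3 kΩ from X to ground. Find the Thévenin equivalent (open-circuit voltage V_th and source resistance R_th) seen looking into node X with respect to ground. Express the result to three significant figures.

R1' = 8.61 + 41.4 = 50.01 kΩ (source resistance + R1).
Open-circuit (no load on X): V_th = V_s · R2/(R1' + R2) = 8.22 × 33.3/(50.01 + 33.3) = 3.286 mV.
Looking into X with the source shorted: R_th = R1'·R2/(R1'+R2) = 50.01 × 33.3/83.31 = 19.99 kΩ.

V_th ≈ 3.29 mV, R_th ≈ 20.0 kΩ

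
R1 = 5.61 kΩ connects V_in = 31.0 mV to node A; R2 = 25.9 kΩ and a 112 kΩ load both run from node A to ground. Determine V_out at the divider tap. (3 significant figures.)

R2 ‖ R_L = (25.9 × 112)/(25.9 + 112) = 21.04 kΩ.
Voltage divider with the loaded lower leg: V_out = 31.0 × 21.04/(5.61 + 21.04) = 31.0 × 0.7895 = 24.47 mV.
(Unloaded it would be 25.5 mV; the load pulls it down.)

V_out ≈ 24.5 mV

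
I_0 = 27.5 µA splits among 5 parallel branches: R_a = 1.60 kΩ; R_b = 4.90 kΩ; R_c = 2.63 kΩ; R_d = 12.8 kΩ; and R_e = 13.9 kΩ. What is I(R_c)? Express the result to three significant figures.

I ≈ 7.69 µA

Total conductance ΣG = 1/1.60 + 1/4.90 + 1/2.63 + 1/12.8 + 1/13.9 = 1.359 (units of 1/kΩ).
R_c takes the fraction G_k/ΣG = 0.3802/1.359 = 0.2797, so I = 27.5 × 0.2797 = 7.692 µA.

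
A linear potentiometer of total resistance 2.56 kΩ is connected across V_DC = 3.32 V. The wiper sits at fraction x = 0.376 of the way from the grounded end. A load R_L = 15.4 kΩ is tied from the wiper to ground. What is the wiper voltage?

V_out ≈ 1.20 V

The pot divides into 1.597 kΩ above the wiper and 0.9626 kΩ below.
R_L loads the lower segment: effective lower R = 0.9059 kΩ.
Loaded-divider output: V_out = 3.32 × 0.3619 = 1.201 V.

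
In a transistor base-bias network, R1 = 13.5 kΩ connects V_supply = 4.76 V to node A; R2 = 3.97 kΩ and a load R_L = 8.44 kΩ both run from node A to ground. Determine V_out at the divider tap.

V_out ≈ 0.793 V

The load sits in parallel with R2, giving an effective lower resistance R2' = R2·R_L/(R2+R_L) = 2.700 kΩ.
Now apply the divider: V_out = 4.76 × 0.1667 = 0.7933 V.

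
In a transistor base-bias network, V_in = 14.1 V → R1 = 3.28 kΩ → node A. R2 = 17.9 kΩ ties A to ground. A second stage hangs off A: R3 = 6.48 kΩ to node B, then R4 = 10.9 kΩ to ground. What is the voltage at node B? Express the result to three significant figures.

V_B ≈ 6.45 V

Node A sees R2 in parallel with the series input of stage 2, R3 + R4 = 17.38 kΩ.
R2 ‖ (R3+R4) = 8.818 kΩ.
V_A = 14.1 × 8.818/(3.28 + 8.818) = 10.28 V.
Then the unloaded second divider: V_B = V_A × R4/(R3+R4) = 10.28 × 0.6272 = 6.445 V.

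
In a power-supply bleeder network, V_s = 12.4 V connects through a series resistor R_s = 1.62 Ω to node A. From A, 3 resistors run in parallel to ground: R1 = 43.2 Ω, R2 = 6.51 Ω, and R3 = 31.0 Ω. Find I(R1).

I ≈ 0.214 A

Equivalent of the parallel group: R_p = 4.784 Ω.
Node voltage V_A = V_s · R_p/(R_s + R_p) = 12.4 × 0.7470 = 9.263 V.
Branch current I = V_A/R1 = 9.263/43.2 = 0.2144 A.
(Equivalently: I_total = 1.936 A, then current-divider fraction G_k/ΣG = 0.1107.)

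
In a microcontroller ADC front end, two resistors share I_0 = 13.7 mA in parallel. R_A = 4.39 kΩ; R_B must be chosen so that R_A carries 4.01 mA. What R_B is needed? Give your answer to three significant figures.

R_B ≈ 1.82 kΩ

In a two-way split, I_A/I_0 = R_B/(R_A + R_B).
4.01/13.7 = R_B/(R_A + R_B) → R_B = R_A · (0.2927)/(1 − 0.2927) = 4.39 × 0.4138 = 1.817 kΩ.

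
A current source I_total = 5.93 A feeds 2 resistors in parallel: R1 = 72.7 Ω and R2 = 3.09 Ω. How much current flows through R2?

I ≈ 5.69 A

Two-branch current divider: I_k = I_total · R_other/(R_1 + R_2).
I(R2) = 5.93 × 72.7/(72.7 + 3.09) = 5.93 × 0.9592 = 5.688 A.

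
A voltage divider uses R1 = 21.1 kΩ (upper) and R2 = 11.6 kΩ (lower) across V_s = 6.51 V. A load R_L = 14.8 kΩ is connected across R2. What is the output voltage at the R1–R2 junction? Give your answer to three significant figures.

First combine the lower leg with the load: R2 ‖ R_L = 6.503 kΩ.
Now apply the divider: V_out = 6.51 × 0.2356 = 1.534 V.
(Unloaded it would be 2.31 V; the load pulls it down.)

V_out ≈ 1.53 V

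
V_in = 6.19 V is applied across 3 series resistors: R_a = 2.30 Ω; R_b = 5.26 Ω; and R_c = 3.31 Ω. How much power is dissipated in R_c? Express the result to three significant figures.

ΣR = 10.87 Ω → I = 6.19/10.87 = 0.5695 A.
P(R_c) = I²·R_c = (0.5695)² × 3.31 = 1.073 W.

P ≈ 1.07 W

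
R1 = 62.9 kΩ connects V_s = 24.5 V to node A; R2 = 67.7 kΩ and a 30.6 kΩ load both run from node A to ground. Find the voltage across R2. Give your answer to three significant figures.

V_out ≈ 6.15 V

R2 ‖ R_L = (67.7 × 30.6)/(67.7 + 30.6) = 21.07 kΩ.
Then V_out = V_s · R2'/(R1 + R2') = 24.5 × 21.07/83.97 = 6.149 V.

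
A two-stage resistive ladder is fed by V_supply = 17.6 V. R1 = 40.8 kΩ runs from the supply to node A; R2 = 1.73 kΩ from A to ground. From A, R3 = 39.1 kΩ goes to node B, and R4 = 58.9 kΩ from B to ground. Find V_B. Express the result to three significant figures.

V_B ≈ 0.423 V

Looking into the second stage from A: R3 + R4 = 98.00 kΩ appears in parallel with R2.
Effective lower resistance at A: R2 ‖ 98.00 = 1.700 kΩ.
So V_A = 17.6 × 0.04000 = 0.7040 V.
Then the unloaded second divider: V_B = V_A × R4/(R3+R4) = 0.7040 × 0.6010 = 0.4231 V.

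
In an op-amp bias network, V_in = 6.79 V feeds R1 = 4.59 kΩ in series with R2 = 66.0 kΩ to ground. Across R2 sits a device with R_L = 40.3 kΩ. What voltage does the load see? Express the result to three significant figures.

V_out ≈ 5.74 V

R2 ‖ R_L = (66.0 × 40.3)/(66.0 + 40.3) = 25.02 kΩ.
Voltage divider with the loaded lower leg: V_out = 6.79 × 25.02/(4.59 + 25.02) = 6.79 × 0.8450 = 5.738 V.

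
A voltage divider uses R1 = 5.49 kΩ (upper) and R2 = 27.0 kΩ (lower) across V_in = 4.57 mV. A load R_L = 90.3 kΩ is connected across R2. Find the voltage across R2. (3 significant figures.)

V_out ≈ 3.62 mV

First combine the lower leg with the load: R2 ‖ R_L = 20.79 kΩ.
Now apply the divider: V_out = 4.57 × 0.7911 = 3.615 mV.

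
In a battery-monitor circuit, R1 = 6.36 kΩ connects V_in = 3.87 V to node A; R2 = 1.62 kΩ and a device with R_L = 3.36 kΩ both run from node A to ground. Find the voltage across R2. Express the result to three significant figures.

The load sits in parallel with R2, giving an effective lower resistance R2' = R2·R_L/(R2+R_L) = 1.093 kΩ.
Now apply the divider: V_out = 3.87 × 0.1467 = 0.5675 V.

V_out ≈ 0.568 V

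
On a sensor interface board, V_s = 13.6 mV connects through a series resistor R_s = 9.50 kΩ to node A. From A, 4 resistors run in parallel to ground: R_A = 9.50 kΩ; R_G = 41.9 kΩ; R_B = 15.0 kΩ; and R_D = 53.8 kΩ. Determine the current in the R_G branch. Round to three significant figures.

I ≈ 0.107 µA

Equivalent of the parallel group: R_p = 4.665 kΩ.
V_A by voltage divider: V_A = 13.6 × 4.665/(9.50 + 4.665) = 4.479 mV.
Branch current I = V_A/R_G = 4.479/41.9 = 0.1069 µA.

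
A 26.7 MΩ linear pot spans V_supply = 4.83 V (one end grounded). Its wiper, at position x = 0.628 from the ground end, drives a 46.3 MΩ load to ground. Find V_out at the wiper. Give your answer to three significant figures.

V_out ≈ 2.67 V

Lower segment x·R_p = 16.77 MΩ; upper segment (1−x)·R_p = 9.932 MΩ.
Lower segment in parallel with the load: 16.77 ‖ 46.3 = 12.31 MΩ.
V_out = 4.83 × 12.31/(9.932 + 12.31) = 2.673 V.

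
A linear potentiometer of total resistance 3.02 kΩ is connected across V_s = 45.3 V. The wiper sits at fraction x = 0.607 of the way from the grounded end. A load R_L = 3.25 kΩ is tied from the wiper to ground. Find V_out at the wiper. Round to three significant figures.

V_out ≈ 22.5 V

The pot divides into 1.187 kΩ above the wiper and 1.833 kΩ below.
Lower segment in parallel with the load: 1.833 ‖ 3.25 = 1.172 kΩ.
Loaded-divider output: V_out = 45.3 × 0.4969 = 22.51 V.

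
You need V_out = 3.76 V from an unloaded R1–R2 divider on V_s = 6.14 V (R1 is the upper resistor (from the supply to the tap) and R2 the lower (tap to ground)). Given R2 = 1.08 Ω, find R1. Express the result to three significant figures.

Required fraction k = V_out/V_s = 0.6124.
So R1 = R2 · (V_s/V_out − 1) = 1.08 × (6.14/3.76 − 1) = 1.08 × 0.6330 = 0.6836 Ω.

R1 ≈ 0.684 Ω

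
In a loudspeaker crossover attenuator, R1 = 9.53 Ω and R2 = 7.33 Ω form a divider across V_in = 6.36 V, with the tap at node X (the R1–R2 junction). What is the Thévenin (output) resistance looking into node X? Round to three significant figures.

With V_in suppressed (replaced by a short), R_th = R1 ‖ R2 = (9.530 × 7.33)/(9.530 + 7.33) = 4.143 Ω.

R_th ≈ 4.14 Ω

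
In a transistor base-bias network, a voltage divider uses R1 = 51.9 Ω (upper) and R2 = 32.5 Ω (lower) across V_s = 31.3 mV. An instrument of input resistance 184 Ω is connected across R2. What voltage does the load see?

The load sits in parallel with R2, giving an effective lower resistance R2' = R2·R_L/(R2+R_L) = 27.62 Ω.
Voltage divider with the loaded lower leg: V_out = 31.3 × 27.62/(51.9 + 27.62) = 31.3 × 0.3473 = 10.87 mV.

V_out ≈ 10.9 mV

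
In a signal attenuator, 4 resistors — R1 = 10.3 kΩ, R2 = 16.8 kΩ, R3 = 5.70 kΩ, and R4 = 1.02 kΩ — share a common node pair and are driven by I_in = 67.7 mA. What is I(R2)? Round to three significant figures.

Total conductance ΣG = 1/10.3 + 1/16.8 + 1/5.70 + 1/1.02 = 1.312 (units of 1/kΩ).
By the current-divider rule, I = I_in · G_k/ΣG = 67.7 × 0.04535 = 3.070 mA.

I ≈ 3.07 mA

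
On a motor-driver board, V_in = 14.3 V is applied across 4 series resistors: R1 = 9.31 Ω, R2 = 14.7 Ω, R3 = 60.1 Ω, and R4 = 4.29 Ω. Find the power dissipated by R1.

The common current is I = 14.3/88.40 = 0.1618 A.
P(R1) = I²·R1 = (0.1618)² × 9.31 = 0.2436 W.

P ≈ 0.244 W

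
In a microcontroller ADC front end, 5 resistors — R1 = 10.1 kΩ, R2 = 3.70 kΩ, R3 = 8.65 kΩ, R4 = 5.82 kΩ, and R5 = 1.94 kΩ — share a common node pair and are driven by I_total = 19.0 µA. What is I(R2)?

Total conductance ΣG = 1/10.1 + 1/3.70 + 1/8.65 + 1/5.82 + 1/1.94 = 1.172 (units of 1/kΩ).
Current divider: I(R2) = I_total · G_k/ΣG = 19.0 × (0.2703/1.172) = 19.0 × 0.2306 = 4.381 µA.

I ≈ 4.38 µA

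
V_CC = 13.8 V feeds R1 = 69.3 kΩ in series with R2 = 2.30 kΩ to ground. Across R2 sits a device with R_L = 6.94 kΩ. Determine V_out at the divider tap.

The load sits in parallel with R2, giving an effective lower resistance R2' = R2·R_L/(R2+R_L) = 1.727 kΩ.
Then V_out = V_CC · R2'/(R1 + R2') = 13.8 × 1.727/71.03 = 0.3356 V.
(Unloaded it would be 0.443 V; the load pulls it down.)

V_out ≈ 0.336 V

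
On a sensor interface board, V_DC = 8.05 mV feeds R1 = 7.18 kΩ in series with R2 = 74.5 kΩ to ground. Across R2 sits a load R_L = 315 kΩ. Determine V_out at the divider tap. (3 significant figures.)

R2 ‖ R_L = (74.5 × 315)/(74.5 + 315) = 60.25 kΩ.
Then V_out = V_DC · R2'/(R1 + R2') = 8.05 × 60.25/67.43 = 7.193 mV.

V_out ≈ 7.19 mV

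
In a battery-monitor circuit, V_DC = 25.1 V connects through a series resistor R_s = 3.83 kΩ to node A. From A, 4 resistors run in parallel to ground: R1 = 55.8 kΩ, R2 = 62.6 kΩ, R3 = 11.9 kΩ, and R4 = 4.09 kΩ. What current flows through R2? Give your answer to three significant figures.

I ≈ 0.168 mA

Combine the parallel branches: R_p = (1/55.8 + 1/62.6 + 1/11.9 + 1/4.09)⁻¹ = 2.759 kΩ.
Node voltage V_A = V_DC · R_p/(R_s + R_p) = 25.1 × 0.4187 = 10.51 V.
Branch current I = V_A/R2 = 10.51/62.6 = 0.1679 mA.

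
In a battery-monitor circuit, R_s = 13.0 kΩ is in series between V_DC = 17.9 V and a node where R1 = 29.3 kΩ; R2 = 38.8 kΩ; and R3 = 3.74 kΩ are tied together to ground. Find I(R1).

I ≈ 0.116 mA

Equivalent of the parallel group: R_p = 3.055 kΩ.
V_A by voltage divider: V_A = 17.9 × 3.055/(13.0 + 3.055) = 3.406 V.
I(R1) = V_A / R1 = 3.406/29.3 = 0.1163 mA.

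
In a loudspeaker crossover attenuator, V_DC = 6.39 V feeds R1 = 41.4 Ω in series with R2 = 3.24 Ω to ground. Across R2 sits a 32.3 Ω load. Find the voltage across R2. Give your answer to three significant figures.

V_out ≈ 0.424 V

First combine the lower leg with the load: R2 ‖ R_L = 2.945 Ω.
Voltage divider with the loaded lower leg: V_out = 6.39 × 2.945/(41.4 + 2.945) = 6.39 × 0.06640 = 0.4243 V.
(Unloaded it would be 0.464 V; the load pulls it down.)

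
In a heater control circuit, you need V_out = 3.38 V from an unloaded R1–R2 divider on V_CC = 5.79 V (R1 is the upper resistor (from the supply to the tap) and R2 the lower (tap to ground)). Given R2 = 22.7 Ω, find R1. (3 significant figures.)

The divider ratio is R2/(R1+R2) = 3.38/5.79 = 0.5838.
So R1 = R2 · (V_CC/V_out − 1) = 22.7 × (5.79/3.38 − 1) = 22.7 × 0.7130 = 16.19 Ω.

R1 ≈ 16.2 Ω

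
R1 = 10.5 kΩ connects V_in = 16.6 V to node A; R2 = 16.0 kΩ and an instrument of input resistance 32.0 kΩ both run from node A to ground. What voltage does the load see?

First combine the lower leg with the load: R2 ‖ R_L = 10.67 kΩ.
Then V_out = V_in · R2'/(R1 + R2') = 16.6 × 10.67/21.17 = 8.365 V.
(Unloaded it would be 10.0 V; the load pulls it down.)

V_out ≈ 8.37 V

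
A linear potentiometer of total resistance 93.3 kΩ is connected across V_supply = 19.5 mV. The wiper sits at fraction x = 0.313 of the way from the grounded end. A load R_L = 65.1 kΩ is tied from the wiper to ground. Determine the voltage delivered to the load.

V_out ≈ 4.67 mV

The pot divides into 64.10 kΩ above the wiper and 29.20 kΩ below.
(x·R_p) ‖ R_L = 20.16 kΩ.
V_out = 19.5 × 20.16/(64.10 + 20.16) = 4.666 mV.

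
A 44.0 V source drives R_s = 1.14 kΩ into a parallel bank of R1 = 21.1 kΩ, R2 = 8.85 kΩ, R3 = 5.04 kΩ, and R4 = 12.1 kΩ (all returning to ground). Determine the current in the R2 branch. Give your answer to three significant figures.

Parallel bank: R_p = 1/(1/21.1 + 1/8.85 + 1/5.04 + 1/12.1) = 2.265 kΩ.
V_A by voltage divider: V_A = 44.0 × 2.265/(1.14 + 2.265) = 29.27 V.
Branch current I = V_A/R2 = 29.27/8.85 = 3.307 mA.

I ≈ 3.31 mA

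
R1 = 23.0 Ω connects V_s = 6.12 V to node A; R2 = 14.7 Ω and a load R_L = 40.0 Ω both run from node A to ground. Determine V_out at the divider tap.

The load sits in parallel with R2, giving an effective lower resistance R2' = R2·R_L/(R2+R_L) = 10.75 Ω.
Voltage divider with the loaded lower leg: V_out = 6.12 × 10.75/(23.0 + 10.75) = 6.12 × 0.3185 = 1.949 V.
(Unloaded it would be 2.39 V; the load pulls it down.)

V_out ≈ 1.95 V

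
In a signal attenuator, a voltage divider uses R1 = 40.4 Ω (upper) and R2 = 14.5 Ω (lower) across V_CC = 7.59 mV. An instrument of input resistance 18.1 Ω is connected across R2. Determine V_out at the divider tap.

The load sits in parallel with R2, giving an effective lower resistance R2' = R2·R_L/(R2+R_L) = 8.051 Ω.
Now apply the divider: V_out = 7.59 × 0.1662 = 1.261 mV.
(Unloaded it would be 2.00 mV; the load pulls it down.)

V_out ≈ 1.26 mV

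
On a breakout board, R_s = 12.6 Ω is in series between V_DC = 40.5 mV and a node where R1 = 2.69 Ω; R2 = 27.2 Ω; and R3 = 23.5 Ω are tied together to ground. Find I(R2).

I ≈ 0.223 mA

Equivalent of the parallel group: R_p = 2.217 Ω.
V_A by voltage divider: V_A = 40.5 × 2.217/(12.6 + 2.217) = 6.060 mV.
I(R2) = V_A / R2 = 6.060/27.2 = 0.2228 mA.
(Check via current divider: I_total = 2.733 mA; share G_k/ΣG = 0.08151 → same result.)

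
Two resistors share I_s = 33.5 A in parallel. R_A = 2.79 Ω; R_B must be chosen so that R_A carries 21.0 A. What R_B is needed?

R_B ≈ 4.69 Ω

In a two-way split, I_A/I_s = R_B/(R_A + R_B).
21.0/33.5 = R_B/(R_A + R_B) → R_B = R_A · (0.6269)/(1 − 0.6269) = 2.79 × 1.680 = 4.687 Ω.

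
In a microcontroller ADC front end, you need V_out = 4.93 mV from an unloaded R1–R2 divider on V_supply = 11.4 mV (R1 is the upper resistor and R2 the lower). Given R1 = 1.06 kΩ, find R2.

Required fraction k = V_out/V_supply = 0.4325.
So R2 = R1 · V_out/(V_supply − V_out) = 1.06 × 4.93/(11.4 − 4.93) = 1.06 × 0.7620 = 0.8077 kΩ.

R2 ≈ 0.808 kΩ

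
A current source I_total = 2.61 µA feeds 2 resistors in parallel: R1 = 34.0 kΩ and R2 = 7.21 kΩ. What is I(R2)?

I ≈ 2.15 µA

Two-branch current divider: I_k = I_total · R_other/(R_1 + R_2).
I(R2) = 2.61 × 34.0/(34.0 + 7.21) = 2.61 × 0.8250 = 2.153 µA.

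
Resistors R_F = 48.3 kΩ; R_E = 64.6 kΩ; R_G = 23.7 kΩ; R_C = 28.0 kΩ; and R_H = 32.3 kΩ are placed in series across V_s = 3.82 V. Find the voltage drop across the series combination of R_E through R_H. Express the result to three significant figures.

V ≈ 2.88 V

Series total: ΣR = 48.3 + 64.6 + 23.7 + 28.0 + 32.3 = 196.9 kΩ.
R_{R_E..R_H} = 64.6 + 23.7 + 28.0 + 32.3 = 148.6 kΩ.
By the voltage-divider rule, V = 3.82 × 148.6/196.9 = 2.883 V.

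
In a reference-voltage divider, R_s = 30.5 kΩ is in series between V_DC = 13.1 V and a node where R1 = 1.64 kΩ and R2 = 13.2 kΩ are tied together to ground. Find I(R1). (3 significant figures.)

I ≈ 0.365 mA

Combine the parallel branches: R_p = (1/1.64 + 1/13.2)⁻¹ = 1.459 kΩ.
V_A = 13.1 × 1.459/31.96 = 0.5980 V.
Branch current I = V_A/R1 = 0.5980/1.64 = 0.3646 mA.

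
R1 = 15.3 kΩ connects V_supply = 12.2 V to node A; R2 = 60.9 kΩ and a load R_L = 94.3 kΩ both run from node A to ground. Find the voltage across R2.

V_out ≈ 8.63 V

R2 ‖ R_L = (60.9 × 94.3)/(60.9 + 94.3) = 37.00 kΩ.
Now apply the divider: V_out = 12.2 × 0.7075 = 8.631 V.
(Unloaded it would be 9.75 V; the load pulls it down.)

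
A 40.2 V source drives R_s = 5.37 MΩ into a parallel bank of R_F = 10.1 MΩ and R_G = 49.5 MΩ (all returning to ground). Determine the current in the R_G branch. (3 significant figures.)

Equivalent of the parallel group: R_p = 8.388 MΩ.
Node voltage V_A = V_in · R_p/(R_s + R_p) = 40.2 × 0.6097 = 24.51 V.
Branch current I = V_A/R_G = 24.51/49.5 = 0.4951 µA.

I ≈ 0.495 µA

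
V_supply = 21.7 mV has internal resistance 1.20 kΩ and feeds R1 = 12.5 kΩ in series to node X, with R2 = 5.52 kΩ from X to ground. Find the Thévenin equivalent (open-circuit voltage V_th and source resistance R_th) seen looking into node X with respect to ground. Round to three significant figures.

V_th ≈ 6.23 mV, R_th ≈ 3.93 kΩ

R1' = 1.20 + 12.5 = 13.70 kΩ (source resistance + R1).
V_th is the unloaded tap voltage: V_supply · R2/(R1'+R2) = 21.7 × 0.2872 = 6.232 mV.
Looking into X with the source shorted: R_th = R1'·R2/(R1'+R2) = 13.70 × 5.52/19.22 = 3.935 kΩ.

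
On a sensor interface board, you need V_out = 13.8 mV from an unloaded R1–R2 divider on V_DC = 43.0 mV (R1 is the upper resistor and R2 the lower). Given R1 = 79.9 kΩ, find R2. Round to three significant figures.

R2 ≈ 37.8 kΩ

V_out/V_DC = R2/(R1+R2) = 0.3209.
So R2 = R1 · V_out/(V_DC − V_out) = 79.9 × 13.8/(43.0 − 13.8) = 79.9 × 0.4726 = 37.76 kΩ.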